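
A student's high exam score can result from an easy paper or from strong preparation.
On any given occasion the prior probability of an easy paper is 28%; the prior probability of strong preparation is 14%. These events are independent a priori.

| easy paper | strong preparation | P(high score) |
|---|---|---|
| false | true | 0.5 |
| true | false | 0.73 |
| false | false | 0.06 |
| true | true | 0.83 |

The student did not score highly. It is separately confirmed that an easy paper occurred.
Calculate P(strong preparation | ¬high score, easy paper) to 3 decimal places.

P(strong preparation | ¬high score, easy paper) ≈ 0.093

By total probability over both values of strong preparation:
  P(¬high score | easy paper) = 0.27*0.86 + 0.17*0.14
        = 0.232200 + 0.023800 = 0.256000
The terms with strong preparation present sum to 0.023800, so
  P(strong preparation | ¬high score, easy paper) = 0.023800 / 0.256000 ≈ 0.093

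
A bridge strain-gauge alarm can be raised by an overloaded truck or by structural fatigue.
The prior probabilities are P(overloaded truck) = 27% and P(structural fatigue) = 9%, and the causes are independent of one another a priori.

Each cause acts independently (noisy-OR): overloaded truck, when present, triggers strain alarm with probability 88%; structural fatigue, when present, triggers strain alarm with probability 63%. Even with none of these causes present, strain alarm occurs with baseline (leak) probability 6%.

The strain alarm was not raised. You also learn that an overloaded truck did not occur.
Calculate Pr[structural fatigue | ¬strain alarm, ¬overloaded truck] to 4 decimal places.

Under noisy-OR, P(strain alarm | causes) = 1 − (1−0.06)·∏(1−qᵢ) over the active causes.
Enumerate both values of structural fatigue and weight by the priors:
  P(¬strain alarm | ¬overloaded truck) = 0.94·0.91 + 0.3478·0.09
        = 0.855400 + 0.031302 = 0.886702
Keeping only the structural fatigue-present terms gives 0.031302, so
  P(structural fatigue | ¬strain alarm, ¬overloaded truck) = 0.031302 / 0.886702 ≈ 0.0353

Pr[structural fatigue | ¬strain alarm, ¬overloaded truck] ≈ 0.0353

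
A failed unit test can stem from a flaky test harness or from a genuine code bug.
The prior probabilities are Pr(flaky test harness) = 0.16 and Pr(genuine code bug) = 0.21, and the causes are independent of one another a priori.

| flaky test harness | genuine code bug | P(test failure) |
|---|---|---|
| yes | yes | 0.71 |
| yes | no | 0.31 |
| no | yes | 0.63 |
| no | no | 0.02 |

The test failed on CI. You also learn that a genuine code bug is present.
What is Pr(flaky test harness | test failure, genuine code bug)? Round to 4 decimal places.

Pr(flaky test harness | test failure, genuine code bug) ≈ 0.1767

P(test failure | genuine code bug) = 0.63×0.84 + 0.71×0.16 = 0.529200 + 0.113600 = 0.642800
Of this, 0.113600 comes from 0.71×0.16 (the flaky test harness=true cases).
So P(flaky test harness | test failure, genuine code bug) = 0.113600/0.642800 ≈ 0.1767.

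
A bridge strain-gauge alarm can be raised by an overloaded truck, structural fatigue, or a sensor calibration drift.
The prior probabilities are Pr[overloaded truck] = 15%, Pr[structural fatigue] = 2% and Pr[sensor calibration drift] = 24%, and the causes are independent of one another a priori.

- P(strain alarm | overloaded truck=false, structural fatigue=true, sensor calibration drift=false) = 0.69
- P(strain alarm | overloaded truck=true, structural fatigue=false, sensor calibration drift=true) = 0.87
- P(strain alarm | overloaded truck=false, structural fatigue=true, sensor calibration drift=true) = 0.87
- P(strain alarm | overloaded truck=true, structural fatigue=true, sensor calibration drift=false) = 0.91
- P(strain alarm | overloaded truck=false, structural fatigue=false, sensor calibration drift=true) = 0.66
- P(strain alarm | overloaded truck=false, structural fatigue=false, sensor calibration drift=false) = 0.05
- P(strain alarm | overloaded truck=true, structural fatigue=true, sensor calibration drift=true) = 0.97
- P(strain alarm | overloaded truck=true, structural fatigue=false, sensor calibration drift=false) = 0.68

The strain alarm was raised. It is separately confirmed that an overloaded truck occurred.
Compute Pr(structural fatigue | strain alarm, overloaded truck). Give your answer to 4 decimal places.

Pr(structural fatigue | strain alarm, overloaded truck) ≈ 0.0253

By total probability over the 4 (structural fatigue, sensor calibration drift) configurations:
  P(strain alarm | overloaded truck) = 0.68*0.98*0.76 + 0.87*0.98*0.24 + 0.91*0.02*0.76 + 0.97*0.02*0.24
        = 0.506464 + 0.204624 + 0.013832 + 0.004656 = 0.729576
The terms with structural fatigue present sum to 0.018488, so
  P(structural fatigue | strain alarm, overloaded truck) = 0.018488 / 0.729576 ≈ 0.0253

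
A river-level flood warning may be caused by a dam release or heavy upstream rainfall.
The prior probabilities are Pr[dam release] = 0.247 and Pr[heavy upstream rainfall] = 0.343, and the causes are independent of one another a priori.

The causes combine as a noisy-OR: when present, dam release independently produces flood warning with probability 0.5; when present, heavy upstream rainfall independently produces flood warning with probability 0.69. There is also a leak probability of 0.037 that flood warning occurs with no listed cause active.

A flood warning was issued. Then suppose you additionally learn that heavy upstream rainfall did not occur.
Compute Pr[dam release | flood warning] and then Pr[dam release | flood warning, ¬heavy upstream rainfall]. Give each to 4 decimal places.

Pr[dam release | flood warning] ≈ 0.4392; Pr[dam release | flood warning, ¬heavy upstream rainfall] ≈ 0.8213

Under noisy-OR, P(flood warning | causes) = 1 − (1−0.037)·∏(1−qᵢ) over the active causes.
For the numerator, keep only dam release=true terms: 0.084142 + 0.072075 = 0.156217
Denominator P(flood warning): 0.037·0.753·0.657 + 0.70147·0.753·0.343 + 0.5185·0.247·0.657 + 0.850735·0.247·0.343 = 0.355697
P(dam release | flood warning) = 0.156217/0.355697 ≈ 0.4392

Now condition on the additional information:
P(flood warning | ¬heavy upstream rainfall) = 0.037·0.753 + 0.5185·0.247 = 0.027861 + 0.128070 = 0.155931
Of this, 0.128070 comes from 0.5185·0.247 (the dam release=true cases).
Hence the posterior is 0.128070/0.155931 ≈ 0.8213.
Ruling out heavy upstream rainfall raises the posterior on dam release — the flip side of explaining away.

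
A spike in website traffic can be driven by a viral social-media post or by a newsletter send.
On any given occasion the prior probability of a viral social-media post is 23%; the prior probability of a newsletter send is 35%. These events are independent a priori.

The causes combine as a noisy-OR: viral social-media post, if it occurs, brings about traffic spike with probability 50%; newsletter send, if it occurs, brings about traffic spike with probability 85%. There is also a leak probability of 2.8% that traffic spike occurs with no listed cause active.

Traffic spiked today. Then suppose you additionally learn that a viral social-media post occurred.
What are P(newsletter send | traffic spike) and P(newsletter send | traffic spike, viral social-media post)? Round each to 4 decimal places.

P(newsletter send | traffic spike) ≈ 0.7704; P(newsletter send | traffic spike, viral social-media post) ≈ 0.4927

Under noisy-OR, P(traffic spike | causes) = 1 − (1−0.028)·∏(1−qᵢ) over the active causes.
P(traffic spike) = 0.028·0.77·0.65 + 0.8542·0.77·0.35 + 0.514·0.23·0.65 + 0.9271·0.23·0.35 = 0.014014 + 0.230207 + 0.076843 + 0.074632 = 0.395696
Of this, 0.304839 comes from 0.230207 + 0.074632 (the newsletter send=true cases).
Hence the posterior is 0.304839/0.395696 ≈ 0.7704.

Now also conditioning on viral social-media post=true:
Sum P(traffic spike|·) weighted by the priors over both values of newsletter send:
  P(traffic spike | viral social-media post) = 0.514×0.65 + 0.9271×0.35
        = 0.334100 + 0.324485 = 0.658585
The terms with newsletter send present sum to 0.324485, so
  P(newsletter send | traffic spike, viral social-media post) = 0.324485 / 0.658585 ≈ 0.4927
— viral social-media post explains away the evidence for newsletter send.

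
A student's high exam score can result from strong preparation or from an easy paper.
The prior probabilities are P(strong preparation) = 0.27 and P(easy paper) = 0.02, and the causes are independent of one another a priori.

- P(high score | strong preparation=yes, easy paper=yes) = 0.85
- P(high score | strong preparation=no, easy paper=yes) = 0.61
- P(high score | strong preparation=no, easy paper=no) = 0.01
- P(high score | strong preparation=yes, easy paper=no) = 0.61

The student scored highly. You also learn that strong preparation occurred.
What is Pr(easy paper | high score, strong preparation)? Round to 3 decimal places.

For the numerator, keep only easy paper=true terms: 0.85·0.02 = 0.017000
Normalizer over all consistent configurations: 0.61·0.98 + 0.85·0.02 = 0.614800
P(easy paper | high score, strong preparation) = 0.017000/0.614800 ≈ 0.028

Pr(easy paper | high score, strong preparation) ≈ 0.028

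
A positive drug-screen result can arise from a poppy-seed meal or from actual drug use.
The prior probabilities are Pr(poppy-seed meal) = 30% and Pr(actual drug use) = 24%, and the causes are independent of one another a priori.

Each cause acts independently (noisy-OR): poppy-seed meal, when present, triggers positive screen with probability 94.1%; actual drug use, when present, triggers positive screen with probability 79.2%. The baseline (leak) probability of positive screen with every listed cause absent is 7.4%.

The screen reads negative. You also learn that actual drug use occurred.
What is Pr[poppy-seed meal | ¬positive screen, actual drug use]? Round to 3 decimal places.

Pr[poppy-seed meal | ¬positive screen, actual drug use] ≈ 0.025

Under noisy-OR, P(positive screen | causes) = 1 − (1−0.074)·∏(1−qᵢ) over the active causes.
Numerator (weight on configurations with poppy-seed meal): 0.011364*0.3 = 0.003409
Denominator P(¬positive screen | actual drug use): 0.192608*0.7 + 0.011364*0.3 = 0.138235
Posterior = 0.003409 / 0.138235 ≈ 0.025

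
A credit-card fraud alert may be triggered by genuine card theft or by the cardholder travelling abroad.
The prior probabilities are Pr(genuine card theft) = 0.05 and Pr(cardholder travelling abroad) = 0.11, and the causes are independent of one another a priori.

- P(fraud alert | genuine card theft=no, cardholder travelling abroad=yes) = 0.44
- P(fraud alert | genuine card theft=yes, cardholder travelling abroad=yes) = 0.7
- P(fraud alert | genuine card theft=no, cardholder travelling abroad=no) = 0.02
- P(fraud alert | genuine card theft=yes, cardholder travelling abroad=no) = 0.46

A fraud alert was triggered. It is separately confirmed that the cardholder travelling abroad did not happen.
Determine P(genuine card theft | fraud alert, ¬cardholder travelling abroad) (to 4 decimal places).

Numerator (weight on configurations with genuine card theft): 0.46*0.05 = 0.023000
Normalizer over all consistent configurations: 0.02*0.95 + 0.46*0.05 = 0.042000
Posterior = 0.023000 / 0.042000 ≈ 0.5476

P(genuine card theft | fraud alert, ¬cardholder travelling abroad) ≈ 0.5476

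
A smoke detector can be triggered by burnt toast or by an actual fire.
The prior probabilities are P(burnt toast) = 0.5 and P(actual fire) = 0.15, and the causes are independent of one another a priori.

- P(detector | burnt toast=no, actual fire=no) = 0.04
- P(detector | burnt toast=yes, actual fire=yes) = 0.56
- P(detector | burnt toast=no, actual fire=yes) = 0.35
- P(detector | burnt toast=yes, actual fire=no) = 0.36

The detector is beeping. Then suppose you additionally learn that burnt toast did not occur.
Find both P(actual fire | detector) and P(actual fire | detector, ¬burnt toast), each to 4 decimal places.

P(detector) = 0.04·0.5·0.85 + 0.35·0.5·0.15 + 0.36·0.5·0.85 + 0.56·0.5·0.15 = 0.017000 + 0.026250 + 0.153000 + 0.042000 = 0.238250
Restricting to configurations with actual fire present: 0.026250 + 0.042000 = 0.068250.
P(actual fire | detector) = 0.068250 / 0.238250 ≈ 0.2865

Now condition on the additional information:
P(detector | ¬burnt toast) = 0.04*0.85 + 0.35*0.15 = 0.034000 + 0.052500 = 0.086500
Restricting to configurations with actual fire present: 0.35*0.15 = 0.052500.
So P(actual fire | detector, ¬burnt toast) = 0.052500/0.086500 ≈ 0.6069.
Ruling out burnt toast raises the posterior on actual fire — the flip side of explaining away.

P(actual fire | detector) ≈ 0.2865; P(actual fire | detector, ¬burnt toast) ≈ 0.6069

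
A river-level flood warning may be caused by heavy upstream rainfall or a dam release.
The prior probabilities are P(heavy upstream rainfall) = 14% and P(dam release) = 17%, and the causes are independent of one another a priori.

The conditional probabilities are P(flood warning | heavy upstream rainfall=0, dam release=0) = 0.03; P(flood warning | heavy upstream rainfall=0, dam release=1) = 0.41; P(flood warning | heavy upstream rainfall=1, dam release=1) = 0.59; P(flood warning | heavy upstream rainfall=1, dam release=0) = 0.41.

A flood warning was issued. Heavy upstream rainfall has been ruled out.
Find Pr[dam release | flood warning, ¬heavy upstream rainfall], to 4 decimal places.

P(flood warning | ¬heavy upstream rainfall) = 0.03×0.83 + 0.41×0.17 = 0.024900 + 0.069700 = 0.094600
Restricting to configurations with dam release present: 0.41×0.17 = 0.069700.
P(dam release | flood warning, ¬heavy upstream rainfall) = 0.069700 / 0.094600 ≈ 0.7368

Pr[dam release | flood warning, ¬heavy upstream rainfall] ≈ 0.7368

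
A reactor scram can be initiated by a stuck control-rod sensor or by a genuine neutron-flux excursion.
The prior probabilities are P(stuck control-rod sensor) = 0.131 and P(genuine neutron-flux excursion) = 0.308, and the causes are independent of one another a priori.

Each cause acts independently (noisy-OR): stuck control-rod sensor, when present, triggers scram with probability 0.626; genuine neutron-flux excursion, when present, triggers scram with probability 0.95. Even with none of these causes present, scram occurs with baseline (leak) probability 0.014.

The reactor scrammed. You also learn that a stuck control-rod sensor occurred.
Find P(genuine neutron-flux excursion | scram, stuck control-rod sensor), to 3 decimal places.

P(genuine neutron-flux excursion | scram, stuck control-rod sensor) ≈ 0.409

Under noisy-OR, P(scram | causes) = 1 − (1−0.014)·∏(1−qᵢ) over the active causes.
Numerator (weight on configurations with genuine neutron-flux excursion): 0.981562×0.308 = 0.302321
Denominator P(scram | stuck control-rod sensor): 0.631236×0.692 + 0.981562×0.308 = 0.739136
P(genuine neutron-flux excursion | scram, stuck control-rod sensor) = 0.302321/0.739136 ≈ 0.409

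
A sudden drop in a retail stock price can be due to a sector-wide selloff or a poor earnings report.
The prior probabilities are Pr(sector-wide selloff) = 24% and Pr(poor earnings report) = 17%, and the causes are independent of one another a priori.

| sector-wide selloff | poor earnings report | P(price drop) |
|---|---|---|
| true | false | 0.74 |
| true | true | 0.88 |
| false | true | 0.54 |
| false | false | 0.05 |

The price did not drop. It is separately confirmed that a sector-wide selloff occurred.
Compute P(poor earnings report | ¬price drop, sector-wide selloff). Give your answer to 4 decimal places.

P(poor earnings report | ¬price drop, sector-wide selloff) ≈ 0.0864

Weight on poor earnings report=true, given the evidence: 0.12*0.17 = 0.020400
Denominator P(¬price drop | sector-wide selloff): 0.26*0.83 + 0.12*0.17 = 0.236200
Posterior = 0.020400 / 0.236200 ≈ 0.0864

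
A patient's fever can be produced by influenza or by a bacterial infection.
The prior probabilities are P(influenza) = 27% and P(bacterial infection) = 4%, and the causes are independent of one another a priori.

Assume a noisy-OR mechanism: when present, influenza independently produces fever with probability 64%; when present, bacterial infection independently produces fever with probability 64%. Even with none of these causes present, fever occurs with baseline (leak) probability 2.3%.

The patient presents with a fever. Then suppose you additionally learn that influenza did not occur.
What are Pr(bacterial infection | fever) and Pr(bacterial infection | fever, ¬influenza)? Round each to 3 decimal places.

Under noisy-OR, P(fever | causes) = 1 − (1−0.023)·∏(1−qᵢ) over the active causes.
Enumerate the 4 (influenza, bacterial infection) configurations and weight by the priors:
  P(fever) = 0.023*0.73*0.96 + 0.64828*0.73*0.04 + 0.64828*0.27*0.96 + 0.873381*0.27*0.04
        = 0.016118 + 0.018930 + 0.168034 + 0.009433 = 0.212515
Configurations with bacterial infection contribute 0.028363, so
  P(bacterial infection | fever) = 0.028363 / 0.212515 ≈ 0.133

With the extra evidence:
Sum P(fever|·) weighted by the priors over both values of bacterial infection:
  P(fever | ¬influenza) = 0.023*0.96 + 0.64828*0.04
        = 0.022080 + 0.025931 = 0.048011
Keeping only the bacterial infection-present terms gives 0.025931, so
  P(bacterial infection | fever, ¬influenza) = 0.025931 / 0.048011 ≈ 0.540
With influenza excluded, bacterial infection must carry more of the explanatory weight for the fever.

Pr(bacterial infection | fever) ≈ 0.133; Pr(bacterial infection | fever, ¬influenza) ≈ 0.540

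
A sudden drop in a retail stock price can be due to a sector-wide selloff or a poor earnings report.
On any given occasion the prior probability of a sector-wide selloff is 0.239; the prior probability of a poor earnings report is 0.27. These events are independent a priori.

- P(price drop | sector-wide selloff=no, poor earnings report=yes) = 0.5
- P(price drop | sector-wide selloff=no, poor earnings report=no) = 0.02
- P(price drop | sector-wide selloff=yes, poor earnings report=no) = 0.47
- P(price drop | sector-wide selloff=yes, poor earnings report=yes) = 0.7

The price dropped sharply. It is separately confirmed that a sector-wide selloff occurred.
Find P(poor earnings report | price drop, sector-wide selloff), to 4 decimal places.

P(price drop | sector-wide selloff) = 0.47*0.73 + 0.7*0.27 = 0.343100 + 0.189000 = 0.532100
Restricting to configurations with poor earnings report present: 0.7*0.27 = 0.189000.
Hence the posterior is 0.189000/0.532100 ≈ 0.3552.

P(poor earnings report | price drop, sector-wide selloff) ≈ 0.3552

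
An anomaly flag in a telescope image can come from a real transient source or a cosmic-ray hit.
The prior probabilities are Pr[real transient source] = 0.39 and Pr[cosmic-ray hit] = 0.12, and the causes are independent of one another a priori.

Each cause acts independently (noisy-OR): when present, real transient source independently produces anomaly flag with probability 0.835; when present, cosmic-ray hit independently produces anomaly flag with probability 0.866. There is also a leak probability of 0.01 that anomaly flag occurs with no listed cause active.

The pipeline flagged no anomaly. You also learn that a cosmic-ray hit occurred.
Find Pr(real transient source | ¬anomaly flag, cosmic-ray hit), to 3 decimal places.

Under noisy-OR, P(anomaly flag | causes) = 1 − (1−0.01)·∏(1−qᵢ) over the active causes.
P(¬anomaly flag | cosmic-ray hit) = 0.13266·0.61 + 0.021889·0.39 = 0.080923 + 0.008537 = 0.089460
Of this, 0.008537 comes from 0.021889·0.39 (the real transient source=true cases).
So P(real transient source | ¬anomaly flag, cosmic-ray hit) = 0.008537/0.089460 ≈ 0.095.

Pr(real transient source | ¬anomaly flag, cosmic-ray hit) ≈ 0.095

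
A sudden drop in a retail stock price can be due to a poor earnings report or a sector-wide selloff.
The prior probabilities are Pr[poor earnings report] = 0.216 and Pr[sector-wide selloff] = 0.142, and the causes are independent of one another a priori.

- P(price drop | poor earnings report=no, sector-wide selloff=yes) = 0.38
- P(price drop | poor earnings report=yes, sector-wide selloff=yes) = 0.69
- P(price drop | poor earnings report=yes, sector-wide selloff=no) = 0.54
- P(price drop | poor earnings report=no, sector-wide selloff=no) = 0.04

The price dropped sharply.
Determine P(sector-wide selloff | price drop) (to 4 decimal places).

Numerator (weight on configurations with sector-wide selloff): 0.042305 + 0.021164 = 0.063469
Denominator P(price drop): 0.04*0.784*0.858 + 0.38*0.784*0.142 + 0.54*0.216*0.858 + 0.69*0.216*0.142 = 0.190453
P(sector-wide selloff | price drop) = 0.063469/0.190453 ≈ 0.3333

P(sector-wide selloff | price drop) ≈ 0.3333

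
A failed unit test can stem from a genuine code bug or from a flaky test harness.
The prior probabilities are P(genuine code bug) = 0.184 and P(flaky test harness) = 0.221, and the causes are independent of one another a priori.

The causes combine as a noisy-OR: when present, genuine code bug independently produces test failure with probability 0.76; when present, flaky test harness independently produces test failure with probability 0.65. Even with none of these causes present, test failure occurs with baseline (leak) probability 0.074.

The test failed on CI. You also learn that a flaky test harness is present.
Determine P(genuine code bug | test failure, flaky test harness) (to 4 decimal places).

Under noisy-OR, P(test failure | causes) = 1 − (1−0.074)·∏(1−qᵢ) over the active causes.
Numerator (weight on configurations with genuine code bug): 0.922216*0.184 = 0.169688
Normalizer over all consistent configurations: 0.6759*0.816 + 0.922216*0.184 = 0.721222
P(genuine code bug | test failure, flaky test harness) = 0.169688/0.721222 ≈ 0.2353

P(genuine code bug | test failure, flaky test harness) ≈ 0.2353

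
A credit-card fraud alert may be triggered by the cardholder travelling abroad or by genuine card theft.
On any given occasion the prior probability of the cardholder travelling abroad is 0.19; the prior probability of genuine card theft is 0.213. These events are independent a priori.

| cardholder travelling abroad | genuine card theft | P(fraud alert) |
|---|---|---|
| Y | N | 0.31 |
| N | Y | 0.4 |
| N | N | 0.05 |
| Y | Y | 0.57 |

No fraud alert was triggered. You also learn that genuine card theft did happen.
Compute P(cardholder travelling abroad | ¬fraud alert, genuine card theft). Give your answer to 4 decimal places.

P(cardholder travelling abroad | ¬fraud alert, genuine card theft) ≈ 0.1439

Enumerate both values of cardholder travelling abroad and weight by the priors:
  P(¬fraud alert | genuine card theft) = 0.6×0.81 + 0.43×0.19
        = 0.486000 + 0.081700 = 0.567700
The terms with cardholder travelling abroad present sum to 0.081700, so
  P(cardholder travelling abroad | ¬fraud alert, genuine card theft) = 0.081700 / 0.567700 ≈ 0.1439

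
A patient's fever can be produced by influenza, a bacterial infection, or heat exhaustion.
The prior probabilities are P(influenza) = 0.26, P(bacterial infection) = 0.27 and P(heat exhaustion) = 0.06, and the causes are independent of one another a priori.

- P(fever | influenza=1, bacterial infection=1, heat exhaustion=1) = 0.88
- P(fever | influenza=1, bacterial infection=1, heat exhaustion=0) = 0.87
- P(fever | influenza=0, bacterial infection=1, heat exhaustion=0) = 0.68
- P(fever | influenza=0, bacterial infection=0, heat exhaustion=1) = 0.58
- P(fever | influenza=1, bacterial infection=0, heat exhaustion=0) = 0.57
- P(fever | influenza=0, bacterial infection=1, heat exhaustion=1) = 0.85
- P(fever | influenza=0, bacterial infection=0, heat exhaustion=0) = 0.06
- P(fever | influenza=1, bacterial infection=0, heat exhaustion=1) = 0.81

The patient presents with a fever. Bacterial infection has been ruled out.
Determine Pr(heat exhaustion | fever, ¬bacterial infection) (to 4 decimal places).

P(fever | ¬bacterial infection) = 0.06·0.74·0.94 + 0.58·0.74·0.06 + 0.57·0.26·0.94 + 0.81·0.26·0.06 = 0.041736 + 0.025752 + 0.139308 + 0.012636 = 0.219432
Of this, 0.038388 comes from 0.025752 + 0.012636 (the heat exhaustion=true cases).
Hence the posterior is 0.038388/0.219432 ≈ 0.1749.

Pr(heat exhaustion | fever, ¬bacterial infection) ≈ 0.1749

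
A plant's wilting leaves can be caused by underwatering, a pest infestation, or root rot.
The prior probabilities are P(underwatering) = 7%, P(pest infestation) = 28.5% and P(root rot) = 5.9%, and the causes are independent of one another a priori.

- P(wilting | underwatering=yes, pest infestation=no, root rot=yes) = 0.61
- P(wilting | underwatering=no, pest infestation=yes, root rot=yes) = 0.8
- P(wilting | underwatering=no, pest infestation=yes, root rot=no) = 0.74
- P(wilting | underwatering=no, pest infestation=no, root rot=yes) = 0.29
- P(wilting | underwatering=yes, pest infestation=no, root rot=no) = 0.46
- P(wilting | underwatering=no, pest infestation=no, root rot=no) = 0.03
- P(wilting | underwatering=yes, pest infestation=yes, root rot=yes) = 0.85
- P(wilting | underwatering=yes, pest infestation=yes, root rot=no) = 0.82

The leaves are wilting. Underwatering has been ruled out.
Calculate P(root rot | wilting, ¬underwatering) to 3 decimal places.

P(root rot | wilting, ¬underwatering) ≈ 0.105

For the numerator, keep only root rot=true terms: 0.012234 + 0.013452 = 0.025686
Normalizer over all consistent configurations: 0.03*0.715*0.941 + 0.29*0.715*0.059 + 0.74*0.285*0.941 + 0.8*0.285*0.059 = 0.244327
P(root rot | wilting, ¬underwatering) = 0.025686/0.244327 ≈ 0.105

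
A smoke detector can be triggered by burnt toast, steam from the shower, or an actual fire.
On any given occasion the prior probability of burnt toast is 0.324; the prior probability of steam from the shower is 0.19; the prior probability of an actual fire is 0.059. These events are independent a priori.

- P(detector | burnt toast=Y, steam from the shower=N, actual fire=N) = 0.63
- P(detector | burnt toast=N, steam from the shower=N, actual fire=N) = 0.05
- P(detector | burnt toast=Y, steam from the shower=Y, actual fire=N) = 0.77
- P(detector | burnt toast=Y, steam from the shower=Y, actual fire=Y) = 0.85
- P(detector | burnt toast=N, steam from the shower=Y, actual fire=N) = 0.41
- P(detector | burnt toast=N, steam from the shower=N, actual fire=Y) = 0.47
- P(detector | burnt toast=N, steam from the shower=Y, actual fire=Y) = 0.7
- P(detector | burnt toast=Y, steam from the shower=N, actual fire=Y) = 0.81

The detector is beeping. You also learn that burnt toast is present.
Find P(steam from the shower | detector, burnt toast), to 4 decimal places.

Weight on steam from the shower=true, given the evidence: 0.137668 + 0.009529 = 0.147197
Denominator P(detector | burnt toast): 0.63×0.81×0.941 + 0.81×0.81×0.059 + 0.77×0.19×0.941 + 0.85×0.19×0.059 = 0.666099
Posterior = 0.147197 / 0.666099 ≈ 0.2210

P(steam from the shower | detector, burnt toast) ≈ 0.2210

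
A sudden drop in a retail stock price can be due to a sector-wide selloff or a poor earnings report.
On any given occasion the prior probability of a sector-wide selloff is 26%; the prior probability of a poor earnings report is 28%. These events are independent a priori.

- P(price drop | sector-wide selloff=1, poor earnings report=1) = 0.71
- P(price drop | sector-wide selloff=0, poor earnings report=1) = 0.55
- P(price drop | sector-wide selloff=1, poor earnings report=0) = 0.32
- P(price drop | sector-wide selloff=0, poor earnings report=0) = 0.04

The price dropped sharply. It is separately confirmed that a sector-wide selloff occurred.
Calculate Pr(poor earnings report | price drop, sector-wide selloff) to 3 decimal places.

Pr(poor earnings report | price drop, sector-wide selloff) ≈ 0.463

For the numerator, keep only poor earnings report=true terms: 0.71*0.28 = 0.198800
The normalizing constant is 0.32*0.72 + 0.71*0.28 = 0.429200
Posterior = 0.198800 / 0.429200 ≈ 0.463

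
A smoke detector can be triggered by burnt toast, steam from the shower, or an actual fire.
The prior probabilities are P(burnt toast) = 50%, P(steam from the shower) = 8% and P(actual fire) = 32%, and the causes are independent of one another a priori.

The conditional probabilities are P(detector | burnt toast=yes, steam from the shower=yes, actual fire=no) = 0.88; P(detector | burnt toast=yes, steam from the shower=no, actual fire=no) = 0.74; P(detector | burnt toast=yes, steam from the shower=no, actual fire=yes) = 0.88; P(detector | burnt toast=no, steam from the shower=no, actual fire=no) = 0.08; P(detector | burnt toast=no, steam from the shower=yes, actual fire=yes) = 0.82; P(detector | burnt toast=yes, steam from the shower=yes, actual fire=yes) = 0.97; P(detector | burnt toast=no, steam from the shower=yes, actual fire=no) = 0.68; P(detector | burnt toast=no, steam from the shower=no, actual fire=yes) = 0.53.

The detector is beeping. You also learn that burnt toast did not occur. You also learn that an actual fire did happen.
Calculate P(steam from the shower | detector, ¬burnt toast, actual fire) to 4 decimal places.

Enumerate both values of steam from the shower and weight by the priors:
  P(detector | ¬burnt toast, actual fire) = 0.53*0.92 + 0.82*0.08
        = 0.487600 + 0.065600 = 0.553200
Keeping only the steam from the shower-present terms gives 0.065600, so
  P(steam from the shower | detector, ¬burnt toast, actual fire) = 0.065600 / 0.553200 ≈ 0.1186

P(steam from the shower | detector, ¬burnt toast, actual fire) ≈ 0.1186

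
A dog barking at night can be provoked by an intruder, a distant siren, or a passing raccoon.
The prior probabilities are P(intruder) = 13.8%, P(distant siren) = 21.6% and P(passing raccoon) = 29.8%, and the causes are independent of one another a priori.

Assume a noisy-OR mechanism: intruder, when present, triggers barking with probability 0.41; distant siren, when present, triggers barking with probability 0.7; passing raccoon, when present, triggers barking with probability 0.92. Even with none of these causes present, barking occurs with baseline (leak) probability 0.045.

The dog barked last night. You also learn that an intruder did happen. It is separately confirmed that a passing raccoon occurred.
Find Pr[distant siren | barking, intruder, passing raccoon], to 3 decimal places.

Under noisy-OR, P(barking | causes) = 1 − (1−0.045)·∏(1−qᵢ) over the active causes.
P(barking | intruder, passing raccoon) = 0.954924*0.784 + 0.986477*0.216 = 0.748660 + 0.213079 = 0.961739
Restricting to configurations with distant siren present: 0.986477*0.216 = 0.213079.
P(distant siren | barking, intruder, passing raccoon) = 0.213079 / 0.961739 ≈ 0.222

Pr[distant siren | barking, intruder, passing raccoon] ≈ 0.222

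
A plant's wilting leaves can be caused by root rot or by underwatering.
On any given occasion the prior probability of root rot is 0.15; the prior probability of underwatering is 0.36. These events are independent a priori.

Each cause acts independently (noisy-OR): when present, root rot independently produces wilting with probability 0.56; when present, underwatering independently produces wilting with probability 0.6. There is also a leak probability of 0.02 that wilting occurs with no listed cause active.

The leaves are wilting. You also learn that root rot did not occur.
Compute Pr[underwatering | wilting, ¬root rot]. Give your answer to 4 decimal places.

Under noisy-OR, P(wilting | causes) = 1 − (1−0.02)·∏(1−qᵢ) over the active causes.
By total probability over both values of underwatering:
  P(wilting | ¬root rot) = 0.02·0.64 + 0.608·0.36
        = 0.012800 + 0.218880 = 0.231680
Keeping only the underwatering-present terms gives 0.218880, so
  P(underwatering | wilting, ¬root rot) = 0.218880 / 0.231680 ≈ 0.9448

Pr[underwatering | wilting, ¬root rot] ≈ 0.9448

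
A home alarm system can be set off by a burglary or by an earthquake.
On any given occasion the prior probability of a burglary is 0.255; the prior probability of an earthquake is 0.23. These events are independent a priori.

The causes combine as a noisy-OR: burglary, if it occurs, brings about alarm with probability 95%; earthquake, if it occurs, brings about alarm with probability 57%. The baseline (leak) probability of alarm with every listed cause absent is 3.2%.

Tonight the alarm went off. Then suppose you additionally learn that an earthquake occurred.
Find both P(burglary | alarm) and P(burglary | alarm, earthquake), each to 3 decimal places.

P(burglary | alarm) ≈ 0.674; P(burglary | alarm, earthquake) ≈ 0.365

Under noisy-OR, P(alarm | causes) = 1 − (1−0.032)·∏(1−qᵢ) over the active causes.
Enumerate the 4 (burglary, earthquake) configurations and weight by the priors:
  P(alarm) = 0.032×0.745×0.77 + 0.58376×0.745×0.23 + 0.9516×0.255×0.77 + 0.979188×0.255×0.23
        = 0.018357 + 0.100027 + 0.186847 + 0.057429 = 0.362660
Configurations with burglary contribute 0.244276, so
  P(burglary | alarm) = 0.244276 / 0.362660 ≈ 0.674

Now also conditioning on earthquake=true:
P(alarm | earthquake) = 0.58376×0.745 + 0.979188×0.255 = 0.434901 + 0.249693 = 0.684594
Restricting to configurations with burglary present: 0.979188×0.255 = 0.249693.
Hence the posterior is 0.249693/0.684594 ≈ 0.365.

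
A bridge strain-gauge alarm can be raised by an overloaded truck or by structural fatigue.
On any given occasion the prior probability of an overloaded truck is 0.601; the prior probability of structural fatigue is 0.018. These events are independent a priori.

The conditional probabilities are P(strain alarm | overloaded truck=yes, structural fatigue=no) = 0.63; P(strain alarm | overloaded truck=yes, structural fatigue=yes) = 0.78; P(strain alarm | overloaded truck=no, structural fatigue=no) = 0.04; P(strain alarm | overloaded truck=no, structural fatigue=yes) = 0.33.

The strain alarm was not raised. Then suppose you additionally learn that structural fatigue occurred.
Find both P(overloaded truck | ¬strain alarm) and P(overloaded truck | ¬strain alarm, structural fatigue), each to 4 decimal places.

P(overloaded truck | ¬strain alarm) ≈ 0.3669; P(overloaded truck | ¬strain alarm, structural fatigue) ≈ 0.3309

P(¬strain alarm) = 0.96×0.399×0.982 + 0.67×0.399×0.018 + 0.37×0.601×0.982 + 0.22×0.601×0.018 = 0.376145 + 0.004812 + 0.218367 + 0.002380 = 0.601704
Restricting to configurations with overloaded truck present: 0.218367 + 0.002380 = 0.220747.
P(overloaded truck | ¬strain alarm) = 0.220747 / 0.601704 ≈ 0.3669

Now condition on the additional information:
Numerator (weight on configurations with overloaded truck): 0.22*0.601 = 0.132220
Normalizer over all consistent configurations: 0.67*0.399 + 0.22*0.601 = 0.399550
Posterior = 0.132220 / 0.399550 ≈ 0.3309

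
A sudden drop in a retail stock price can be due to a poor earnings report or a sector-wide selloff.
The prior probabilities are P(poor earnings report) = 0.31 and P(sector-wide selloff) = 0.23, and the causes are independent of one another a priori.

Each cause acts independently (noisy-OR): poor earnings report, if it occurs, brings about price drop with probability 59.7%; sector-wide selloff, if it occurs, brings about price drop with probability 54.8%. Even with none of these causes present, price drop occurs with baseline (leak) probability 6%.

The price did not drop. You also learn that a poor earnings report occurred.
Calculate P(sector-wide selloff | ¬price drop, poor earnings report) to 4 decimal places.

P(sector-wide selloff | ¬price drop, poor earnings report) ≈ 0.1190

Under noisy-OR, P(price drop | causes) = 1 − (1−0.06)·∏(1−qᵢ) over the active causes.
P(¬price drop | poor earnings report) = 0.37882·0.77 + 0.171227·0.23 = 0.291691 + 0.039382 = 0.331073
Of this, 0.039382 comes from 0.171227·0.23 (the sector-wide selloff=true cases).
P(sector-wide selloff | ¬price drop, poor earnings report) = 0.039382 / 0.331073 ≈ 0.1190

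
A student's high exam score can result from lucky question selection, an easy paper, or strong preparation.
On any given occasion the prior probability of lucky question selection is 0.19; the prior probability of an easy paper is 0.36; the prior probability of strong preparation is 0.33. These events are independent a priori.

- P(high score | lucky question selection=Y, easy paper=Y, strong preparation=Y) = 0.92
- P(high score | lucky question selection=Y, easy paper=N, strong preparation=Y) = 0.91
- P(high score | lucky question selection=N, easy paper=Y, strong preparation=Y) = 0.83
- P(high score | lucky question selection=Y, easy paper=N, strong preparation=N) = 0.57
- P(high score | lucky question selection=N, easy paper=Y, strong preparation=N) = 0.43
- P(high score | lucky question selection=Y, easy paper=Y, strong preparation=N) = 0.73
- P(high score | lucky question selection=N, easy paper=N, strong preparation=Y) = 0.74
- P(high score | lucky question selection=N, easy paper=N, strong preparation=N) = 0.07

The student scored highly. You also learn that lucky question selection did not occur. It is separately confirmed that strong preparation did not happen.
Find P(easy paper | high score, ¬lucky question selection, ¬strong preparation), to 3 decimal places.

P(high score | ¬lucky question selection, ¬strong preparation) = 0.07·0.64 + 0.43·0.36 = 0.044800 + 0.154800 = 0.199600
The easy paper-present share is 0.43·0.36 = 0.154800.
So P(easy paper | high score, ¬lucky question selection, ¬strong preparation) = 0.154800/0.199600 ≈ 0.776.

P(easy paper | high score, ¬lucky question selection, ¬strong preparation) ≈ 0.776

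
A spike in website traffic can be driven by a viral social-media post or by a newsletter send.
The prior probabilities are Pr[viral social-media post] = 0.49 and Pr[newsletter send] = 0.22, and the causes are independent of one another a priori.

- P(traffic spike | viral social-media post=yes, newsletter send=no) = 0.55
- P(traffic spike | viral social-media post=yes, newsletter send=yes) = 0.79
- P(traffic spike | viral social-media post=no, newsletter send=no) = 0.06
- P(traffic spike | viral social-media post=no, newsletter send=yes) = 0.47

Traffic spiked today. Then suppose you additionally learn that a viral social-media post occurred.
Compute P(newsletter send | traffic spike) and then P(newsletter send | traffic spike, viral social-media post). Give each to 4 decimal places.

Enumerate the 4 (viral social-media post, newsletter send) configurations and weight by the priors:
  P(traffic spike) = 0.06*0.51*0.78 + 0.47*0.51*0.22 + 0.55*0.49*0.78 + 0.79*0.49*0.22
        = 0.023868 + 0.052734 + 0.210210 + 0.085162 = 0.371974
The terms with newsletter send present sum to 0.137896, so
  P(newsletter send | traffic spike) = 0.137896 / 0.371974 ≈ 0.3707

Now condition on the additional information:
Weight on newsletter send=true, given the evidence: 0.79×0.22 = 0.173800
The normalizing constant is 0.55×0.78 + 0.79×0.22 = 0.602800
Posterior = 0.173800 / 0.602800 ≈ 0.2883
Conditioning on viral social-media post lowers the posterior on newsletter send: the classic explaining-away effect in a common-effect structure.

P(newsletter send | traffic spike) ≈ 0.3707; P(newsletter send | traffic spike, viral social-media post) ≈ 0.2883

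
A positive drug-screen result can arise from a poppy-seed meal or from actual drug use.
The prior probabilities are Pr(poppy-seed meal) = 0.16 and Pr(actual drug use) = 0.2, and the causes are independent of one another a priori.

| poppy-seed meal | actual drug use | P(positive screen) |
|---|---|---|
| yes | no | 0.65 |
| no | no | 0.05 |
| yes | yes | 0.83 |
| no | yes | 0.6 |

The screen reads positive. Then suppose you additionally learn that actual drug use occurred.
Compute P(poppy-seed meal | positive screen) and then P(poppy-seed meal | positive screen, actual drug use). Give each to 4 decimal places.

P(poppy-seed meal | positive screen) ≈ 0.4495; P(poppy-seed meal | positive screen, actual drug use) ≈ 0.2085

P(positive screen) = 0.05·0.84·0.8 + 0.6·0.84·0.2 + 0.65·0.16·0.8 + 0.83·0.16·0.2 = 0.033600 + 0.100800 + 0.083200 + 0.026560 = 0.244160
Of this, 0.109760 comes from 0.083200 + 0.026560 (the poppy-seed meal=true cases).
Hence the posterior is 0.109760/0.244160 ≈ 0.4495.

With the extra evidence:
P(positive screen | actual drug use) = 0.6×0.84 + 0.83×0.16 = 0.504000 + 0.132800 = 0.636800
Of this, 0.132800 comes from 0.83×0.16 (the poppy-seed meal=true cases).
P(poppy-seed meal | positive screen, actual drug use) = 0.132800 / 0.636800 ≈ 0.2085
Conditioning on actual drug use lowers the posterior on poppy-seed meal: the classic explaining-away effect in a common-effect structure.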